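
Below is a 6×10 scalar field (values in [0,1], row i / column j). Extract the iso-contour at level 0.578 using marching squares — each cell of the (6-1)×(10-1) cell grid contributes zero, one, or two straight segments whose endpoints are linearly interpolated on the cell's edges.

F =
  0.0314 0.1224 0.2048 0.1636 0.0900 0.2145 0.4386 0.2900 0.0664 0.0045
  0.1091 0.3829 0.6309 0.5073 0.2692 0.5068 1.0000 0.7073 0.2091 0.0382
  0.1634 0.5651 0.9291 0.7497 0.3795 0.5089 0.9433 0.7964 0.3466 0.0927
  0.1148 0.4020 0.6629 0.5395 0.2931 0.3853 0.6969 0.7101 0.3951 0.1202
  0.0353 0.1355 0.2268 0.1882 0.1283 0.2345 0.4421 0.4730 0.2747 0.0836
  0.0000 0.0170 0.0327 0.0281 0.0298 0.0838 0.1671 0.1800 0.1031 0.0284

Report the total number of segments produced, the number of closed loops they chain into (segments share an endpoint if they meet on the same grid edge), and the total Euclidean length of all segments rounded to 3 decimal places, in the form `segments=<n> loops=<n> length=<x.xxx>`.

cell (0,1): code 0100 → (0.876,2.000)–(1.000,1.787)
cell (0,2): code 1000 → (1.000,2.428)–(0.876,2.000)
cell (0,5): code 0100 → (0.248,6.000)–(1.000,5.144)
cell (0,6): code 1100 → (0.690,7.000)–(0.248,6.000)
cell (0,7): code 1000 → (1.000,7.260)–(0.690,7.000)
cell (1,1): code 0110 → (1.000,1.787)–(2.000,1.035)
cell (1,2): code 1101 → (1.292,3.000)–(1.000,2.428)
cell (1,3): code 1000 → (2.000,3.464)–(1.292,3.000)
cell (1,5): code 0110 → (1.000,5.144)–(2.000,5.159)
cell (1,7): code 1001 → (2.000,7.486)–(1.000,7.260)
cell (2,1): code 0110 → (2.000,1.035)–(3.000,1.675)
cell (2,2): code 1011 → (3.000,2.688)–(2.817,3.000)
cell (2,3): code 0001 → (2.817,3.000)–(2.000,3.464)
cell (2,5): code 0110 → (2.000,5.159)–(3.000,5.618)
cell (2,7): code 1001 → (3.000,7.419)–(2.000,7.486)
cell (3,1): code 0010 → (3.000,1.675)–(3.195,2.000)
cell (3,2): code 0001 → (3.195,2.000)–(3.000,2.688)
cell (3,5): code 0010 → (3.000,5.618)–(3.467,6.000)
cell (3,6): code 0011 → (3.467,6.000)–(3.557,7.000)
cell (3,7): code 0001 → (3.557,7.000)–(3.000,7.419)
total: 20 segments, chained into 2 closed loop(s), length Σ = 16.082648

segments=20 loops=2 length=16.083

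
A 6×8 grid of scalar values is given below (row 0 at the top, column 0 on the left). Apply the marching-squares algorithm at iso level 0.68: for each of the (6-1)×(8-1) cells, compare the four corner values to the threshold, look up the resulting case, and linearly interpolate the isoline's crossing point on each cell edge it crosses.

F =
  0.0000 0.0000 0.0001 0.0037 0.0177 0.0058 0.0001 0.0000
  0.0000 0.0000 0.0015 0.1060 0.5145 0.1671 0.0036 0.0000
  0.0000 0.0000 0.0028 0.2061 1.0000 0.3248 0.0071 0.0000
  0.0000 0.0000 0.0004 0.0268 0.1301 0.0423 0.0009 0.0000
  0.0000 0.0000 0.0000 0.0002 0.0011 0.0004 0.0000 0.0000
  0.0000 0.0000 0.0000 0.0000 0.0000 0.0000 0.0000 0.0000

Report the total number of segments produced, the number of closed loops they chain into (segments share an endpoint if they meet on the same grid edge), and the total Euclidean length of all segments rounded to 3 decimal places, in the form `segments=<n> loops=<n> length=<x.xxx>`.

segments=4 loops=1 length=2.730

cell (1,3): code 0100 → (1.341,4.000)–(2.000,3.597)
cell (1,4): code 1000 → (2.000,4.474)–(1.341,4.000)
cell (2,3): code 0010 → (2.000,3.597)–(2.368,4.000)
cell (2,4): code 0001 → (2.368,4.000)–(2.000,4.474)
total: 4 segments, chained into 1 closed loop(s), length Σ = 2.730052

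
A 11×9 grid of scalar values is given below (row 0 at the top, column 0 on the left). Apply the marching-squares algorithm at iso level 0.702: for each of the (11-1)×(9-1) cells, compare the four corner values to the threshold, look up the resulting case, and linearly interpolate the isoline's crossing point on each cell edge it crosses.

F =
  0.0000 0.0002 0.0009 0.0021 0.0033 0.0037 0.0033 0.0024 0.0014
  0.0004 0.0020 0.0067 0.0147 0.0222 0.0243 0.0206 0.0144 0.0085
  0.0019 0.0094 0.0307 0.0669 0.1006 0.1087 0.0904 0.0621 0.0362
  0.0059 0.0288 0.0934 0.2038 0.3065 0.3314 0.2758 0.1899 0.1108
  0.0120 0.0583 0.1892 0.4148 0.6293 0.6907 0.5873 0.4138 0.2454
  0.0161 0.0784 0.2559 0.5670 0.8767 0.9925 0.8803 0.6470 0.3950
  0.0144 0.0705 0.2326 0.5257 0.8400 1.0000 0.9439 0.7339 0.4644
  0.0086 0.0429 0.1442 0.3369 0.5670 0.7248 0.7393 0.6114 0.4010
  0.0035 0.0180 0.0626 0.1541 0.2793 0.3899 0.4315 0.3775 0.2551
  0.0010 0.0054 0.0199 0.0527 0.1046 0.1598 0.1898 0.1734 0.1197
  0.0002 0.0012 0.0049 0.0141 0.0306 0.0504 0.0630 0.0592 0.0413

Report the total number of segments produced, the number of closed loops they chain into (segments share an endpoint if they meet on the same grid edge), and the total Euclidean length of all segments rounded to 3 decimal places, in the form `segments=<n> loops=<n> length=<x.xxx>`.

cell (4,3): code 0100 → (4.294,4.000)–(5.000,3.436)
cell (4,4): code 1100 → (4.037,5.000)–(4.294,4.000)
cell (4,5): code 1100 → (4.391,6.000)–(4.037,5.000)
cell (4,6): code 1000 → (5.000,6.764)–(4.391,6.000)
cell (5,3): code 0110 → (5.000,3.436)–(6.000,3.561)
cell (5,6): code 1101 → (5.633,7.000)–(5.000,6.764)
cell (5,7): code 1000 → (6.000,7.118)–(5.633,7.000)
cell (6,3): code 0010 → (6.000,3.561)–(6.505,4.000)
cell (6,4): code 0111 → (6.505,4.000)–(7.000,4.856)
cell (6,6): code 1011 → (7.000,6.292)–(6.260,7.000)
cell (6,7): code 0001 → (6.260,7.000)–(6.000,7.118)
cell (7,4): code 0010 → (7.000,4.856)–(7.068,5.000)
cell (7,5): code 0011 → (7.068,5.000)–(7.121,6.000)
cell (7,6): code 0001 → (7.121,6.000)–(7.000,6.292)
total: 14 segments, chained into 1 closed loop(s), length Σ = 10.487564

segments=14 loops=1 length=10.488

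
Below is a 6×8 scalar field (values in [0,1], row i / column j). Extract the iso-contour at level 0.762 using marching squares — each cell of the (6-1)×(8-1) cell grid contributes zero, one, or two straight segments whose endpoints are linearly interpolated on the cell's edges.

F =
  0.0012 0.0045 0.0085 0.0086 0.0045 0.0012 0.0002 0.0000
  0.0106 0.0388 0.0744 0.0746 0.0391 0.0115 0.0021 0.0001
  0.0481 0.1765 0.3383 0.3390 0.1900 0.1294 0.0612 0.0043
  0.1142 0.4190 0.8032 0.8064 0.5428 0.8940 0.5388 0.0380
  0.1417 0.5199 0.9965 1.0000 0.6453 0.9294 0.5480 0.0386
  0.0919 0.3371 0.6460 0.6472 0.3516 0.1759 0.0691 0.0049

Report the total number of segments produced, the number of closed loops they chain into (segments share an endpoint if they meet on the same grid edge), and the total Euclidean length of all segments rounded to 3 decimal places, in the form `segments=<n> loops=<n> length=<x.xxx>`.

segments=14 loops=2 length=10.275

cell (2,1): code 0100 → (2.911,2.000)–(3.000,1.893)
cell (2,2): code 1100 → (2.905,3.000)–(2.911,2.000)
cell (2,3): code 1000 → (3.000,3.168)–(2.905,3.000)
cell (2,4): code 0100 → (2.827,5.000)–(3.000,4.624)
cell (2,5): code 1000 → (3.000,5.372)–(2.827,5.000)
cell (3,1): code 0110 → (3.000,1.893)–(4.000,1.508)
cell (3,3): code 1001 → (4.000,3.671)–(3.000,3.168)
cell (3,4): code 0110 → (3.000,4.624)–(4.000,4.411)
cell (3,5): code 1001 → (4.000,5.439)–(3.000,5.372)
cell (4,1): code 0010 → (4.000,1.508)–(4.669,2.000)
cell (4,2): code 0011 → (4.669,2.000)–(4.675,3.000)
cell (4,3): code 0001 → (4.675,3.000)–(4.000,3.671)
cell (4,4): code 0010 → (4.000,4.411)–(4.222,5.000)
cell (4,5): code 0001 → (4.222,5.000)–(4.000,5.439)
total: 14 segments, chained into 2 closed loop(s), length Σ = 10.274951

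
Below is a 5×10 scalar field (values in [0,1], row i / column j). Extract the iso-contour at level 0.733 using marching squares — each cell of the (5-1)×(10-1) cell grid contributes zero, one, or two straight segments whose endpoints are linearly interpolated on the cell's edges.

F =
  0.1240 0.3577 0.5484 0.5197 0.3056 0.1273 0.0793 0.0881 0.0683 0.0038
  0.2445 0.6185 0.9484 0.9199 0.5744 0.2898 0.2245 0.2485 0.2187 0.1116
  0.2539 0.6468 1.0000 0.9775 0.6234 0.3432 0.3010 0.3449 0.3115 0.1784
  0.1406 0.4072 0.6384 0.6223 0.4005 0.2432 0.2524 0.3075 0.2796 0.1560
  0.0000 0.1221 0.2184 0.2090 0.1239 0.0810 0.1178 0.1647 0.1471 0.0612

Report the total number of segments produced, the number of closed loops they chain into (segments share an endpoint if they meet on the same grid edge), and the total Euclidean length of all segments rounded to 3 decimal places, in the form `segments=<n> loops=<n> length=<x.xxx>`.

cell (0,1): code 0100 → (0.461,2.000)–(1.000,1.347)
cell (0,2): code 1100 → (0.533,3.000)–(0.461,2.000)
cell (0,3): code 1000 → (1.000,3.541)–(0.533,3.000)
cell (1,1): code 0110 → (1.000,1.347)–(2.000,1.244)
cell (1,3): code 1001 → (2.000,3.690)–(1.000,3.541)
cell (2,1): code 0010 → (2.000,1.244)–(2.738,2.000)
cell (2,2): code 0011 → (2.738,2.000)–(2.688,3.000)
cell (2,3): code 0001 → (2.688,3.000)–(2.000,3.690)
total: 8 segments, chained into 1 closed loop(s), length Σ = 7.612917

segments=8 loops=1 length=7.613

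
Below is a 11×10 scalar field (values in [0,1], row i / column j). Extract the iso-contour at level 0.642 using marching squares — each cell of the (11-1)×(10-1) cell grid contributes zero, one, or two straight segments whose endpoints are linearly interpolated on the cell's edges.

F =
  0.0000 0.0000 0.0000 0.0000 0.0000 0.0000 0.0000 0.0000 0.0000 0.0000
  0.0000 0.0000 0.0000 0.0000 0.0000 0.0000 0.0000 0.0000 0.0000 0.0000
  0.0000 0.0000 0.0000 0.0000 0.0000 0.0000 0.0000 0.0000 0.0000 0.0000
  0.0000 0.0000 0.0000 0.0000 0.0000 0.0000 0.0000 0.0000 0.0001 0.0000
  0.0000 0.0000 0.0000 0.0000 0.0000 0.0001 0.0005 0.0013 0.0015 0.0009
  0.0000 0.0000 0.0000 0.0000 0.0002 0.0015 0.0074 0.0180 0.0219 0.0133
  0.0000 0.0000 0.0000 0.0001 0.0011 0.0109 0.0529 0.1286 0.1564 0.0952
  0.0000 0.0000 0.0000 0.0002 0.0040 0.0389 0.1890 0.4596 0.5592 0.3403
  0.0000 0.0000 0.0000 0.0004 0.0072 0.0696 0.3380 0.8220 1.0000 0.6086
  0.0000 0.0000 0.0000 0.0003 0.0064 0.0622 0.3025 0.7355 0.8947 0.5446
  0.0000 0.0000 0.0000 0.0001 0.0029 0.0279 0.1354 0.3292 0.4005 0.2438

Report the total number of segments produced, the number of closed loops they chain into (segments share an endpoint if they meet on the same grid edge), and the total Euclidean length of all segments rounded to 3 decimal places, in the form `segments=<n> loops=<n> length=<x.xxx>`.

cell (7,6): code 0100 → (7.503,7.000)–(8.000,6.628)
cell (7,7): code 1100 → (7.188,8.000)–(7.503,7.000)
cell (7,8): code 1000 → (8.000,8.915)–(7.188,8.000)
cell (8,6): code 0110 → (8.000,6.628)–(9.000,6.784)
cell (8,8): code 1001 → (9.000,8.722)–(8.000,8.915)
cell (9,6): code 0010 → (9.000,6.784)–(9.230,7.000)
cell (9,7): code 0011 → (9.230,7.000)–(9.511,8.000)
cell (9,8): code 0001 → (9.511,8.000)–(9.000,8.722)
total: 8 segments, chained into 1 closed loop(s), length Σ = 7.161709

segments=8 loops=1 length=7.162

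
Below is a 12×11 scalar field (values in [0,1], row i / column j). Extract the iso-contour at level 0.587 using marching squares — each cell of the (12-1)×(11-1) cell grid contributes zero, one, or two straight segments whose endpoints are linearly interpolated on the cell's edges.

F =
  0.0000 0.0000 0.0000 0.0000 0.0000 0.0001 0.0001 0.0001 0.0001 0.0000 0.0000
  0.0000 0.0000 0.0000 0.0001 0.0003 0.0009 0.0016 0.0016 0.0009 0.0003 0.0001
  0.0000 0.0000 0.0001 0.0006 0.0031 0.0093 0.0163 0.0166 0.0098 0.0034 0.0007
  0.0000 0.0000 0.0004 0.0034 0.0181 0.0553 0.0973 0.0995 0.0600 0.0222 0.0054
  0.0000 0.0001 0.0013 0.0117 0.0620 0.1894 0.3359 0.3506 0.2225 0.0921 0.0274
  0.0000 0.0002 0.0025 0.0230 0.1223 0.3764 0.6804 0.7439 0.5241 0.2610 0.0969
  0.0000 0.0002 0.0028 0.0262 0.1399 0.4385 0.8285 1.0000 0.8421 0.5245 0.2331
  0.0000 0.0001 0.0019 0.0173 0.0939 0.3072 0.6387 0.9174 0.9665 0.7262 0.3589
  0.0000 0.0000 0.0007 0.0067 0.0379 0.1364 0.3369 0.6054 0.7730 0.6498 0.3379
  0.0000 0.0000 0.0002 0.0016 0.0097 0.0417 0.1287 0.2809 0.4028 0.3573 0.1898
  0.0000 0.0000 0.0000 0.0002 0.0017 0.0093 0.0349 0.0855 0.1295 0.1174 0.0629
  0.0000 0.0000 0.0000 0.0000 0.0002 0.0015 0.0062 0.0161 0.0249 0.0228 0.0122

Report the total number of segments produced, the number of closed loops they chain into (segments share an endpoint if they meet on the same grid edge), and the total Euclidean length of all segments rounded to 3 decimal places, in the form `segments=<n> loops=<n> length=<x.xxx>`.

cell (4,5): code 0100 → (4.729,6.000)–(5.000,5.693)
cell (4,6): code 1100 → (4.601,7.000)–(4.729,6.000)
cell (4,7): code 1000 → (5.000,7.714)–(4.601,7.000)
cell (5,5): code 0110 → (5.000,5.693)–(6.000,5.381)
cell (5,7): code 1101 → (5.198,8.000)–(5.000,7.714)
cell (5,8): code 1000 → (6.000,8.803)–(5.198,8.000)
cell (6,5): code 0110 → (6.000,5.381)–(7.000,5.844)
cell (6,8): code 1101 → (6.310,9.000)–(6.000,8.803)
cell (6,9): code 1000 → (7.000,9.379)–(6.310,9.000)
cell (7,5): code 0010 → (7.000,5.844)–(7.171,6.000)
cell (7,6): code 0111 → (7.171,6.000)–(8.000,6.931)
cell (7,9): code 1001 → (8.000,9.201)–(7.000,9.379)
cell (8,6): code 0010 → (8.000,6.931)–(8.057,7.000)
cell (8,7): code 0011 → (8.057,7.000)–(8.502,8.000)
cell (8,8): code 0011 → (8.502,8.000)–(8.215,9.000)
cell (8,9): code 0001 → (8.215,9.000)–(8.000,9.201)
total: 16 segments, chained into 1 closed loop(s), length Σ = 12.035525

segments=16 loops=1 length=12.036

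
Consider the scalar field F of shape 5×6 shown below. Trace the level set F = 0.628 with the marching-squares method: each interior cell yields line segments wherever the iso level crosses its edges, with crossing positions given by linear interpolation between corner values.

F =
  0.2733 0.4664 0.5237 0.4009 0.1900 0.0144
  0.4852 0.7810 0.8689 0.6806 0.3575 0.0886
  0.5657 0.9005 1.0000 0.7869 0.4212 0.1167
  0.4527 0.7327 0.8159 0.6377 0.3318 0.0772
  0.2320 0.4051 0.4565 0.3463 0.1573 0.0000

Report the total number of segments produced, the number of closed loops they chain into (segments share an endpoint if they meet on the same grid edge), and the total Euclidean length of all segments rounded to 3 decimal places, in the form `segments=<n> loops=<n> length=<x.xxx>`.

cell (0,0): code 0100 → (0.514,1.000)–(1.000,0.483)
cell (0,1): code 1100 → (0.302,2.000)–(0.514,1.000)
cell (0,2): code 1100 → (0.812,3.000)–(0.302,2.000)
cell (0,3): code 1000 → (1.000,3.163)–(0.812,3.000)
cell (1,0): code 0110 → (1.000,0.483)–(2.000,0.186)
cell (1,3): code 1001 → (2.000,3.435)–(1.000,3.163)
cell (2,0): code 0110 → (2.000,0.186)–(3.000,0.626)
cell (2,3): code 1001 → (3.000,3.032)–(2.000,3.435)
cell (3,0): code 0010 → (3.000,0.626)–(3.320,1.000)
cell (3,1): code 0011 → (3.320,1.000)–(3.523,2.000)
cell (3,2): code 0011 → (3.523,2.000)–(3.033,3.000)
cell (3,3): code 0001 → (3.033,3.000)–(3.000,3.032)
total: 12 segments, chained into 1 closed loop(s), length Σ = 10.024913

segments=12 loops=1 length=10.025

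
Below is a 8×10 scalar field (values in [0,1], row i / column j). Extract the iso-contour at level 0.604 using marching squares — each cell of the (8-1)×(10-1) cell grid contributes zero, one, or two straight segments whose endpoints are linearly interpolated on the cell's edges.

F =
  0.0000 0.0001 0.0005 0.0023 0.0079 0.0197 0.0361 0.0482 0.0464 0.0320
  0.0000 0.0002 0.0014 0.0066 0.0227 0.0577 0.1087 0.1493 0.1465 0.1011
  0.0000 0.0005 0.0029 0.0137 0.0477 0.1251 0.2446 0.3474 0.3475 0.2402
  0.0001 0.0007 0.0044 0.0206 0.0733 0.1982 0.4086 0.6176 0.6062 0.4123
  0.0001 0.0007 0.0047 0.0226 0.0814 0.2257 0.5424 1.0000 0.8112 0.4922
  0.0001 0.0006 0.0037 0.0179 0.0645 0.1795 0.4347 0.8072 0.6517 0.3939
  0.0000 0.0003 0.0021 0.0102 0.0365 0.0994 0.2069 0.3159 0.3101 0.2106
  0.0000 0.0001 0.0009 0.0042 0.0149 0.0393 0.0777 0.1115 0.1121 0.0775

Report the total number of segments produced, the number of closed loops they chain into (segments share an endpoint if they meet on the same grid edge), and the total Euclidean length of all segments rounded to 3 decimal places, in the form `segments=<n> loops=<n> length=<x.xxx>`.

segments=10 loops=1 length=7.670

cell (2,6): code 0100 → (2.950,7.000)–(3.000,6.935)
cell (2,7): code 1100 → (2.991,8.000)–(2.950,7.000)
cell (2,8): code 1000 → (3.000,8.011)–(2.991,8.000)
cell (3,6): code 0110 → (3.000,6.935)–(4.000,6.135)
cell (3,8): code 1001 → (4.000,8.650)–(3.000,8.011)
cell (4,6): code 0110 → (4.000,6.135)–(5.000,6.454)
cell (4,8): code 1001 → (5.000,8.185)–(4.000,8.650)
cell (5,6): code 0010 → (5.000,6.454)–(5.414,7.000)
cell (5,7): code 0011 → (5.414,7.000)–(5.140,8.000)
cell (5,8): code 0001 → (5.140,8.000)–(5.000,8.185)
total: 10 segments, chained into 1 closed loop(s), length Σ = 7.670184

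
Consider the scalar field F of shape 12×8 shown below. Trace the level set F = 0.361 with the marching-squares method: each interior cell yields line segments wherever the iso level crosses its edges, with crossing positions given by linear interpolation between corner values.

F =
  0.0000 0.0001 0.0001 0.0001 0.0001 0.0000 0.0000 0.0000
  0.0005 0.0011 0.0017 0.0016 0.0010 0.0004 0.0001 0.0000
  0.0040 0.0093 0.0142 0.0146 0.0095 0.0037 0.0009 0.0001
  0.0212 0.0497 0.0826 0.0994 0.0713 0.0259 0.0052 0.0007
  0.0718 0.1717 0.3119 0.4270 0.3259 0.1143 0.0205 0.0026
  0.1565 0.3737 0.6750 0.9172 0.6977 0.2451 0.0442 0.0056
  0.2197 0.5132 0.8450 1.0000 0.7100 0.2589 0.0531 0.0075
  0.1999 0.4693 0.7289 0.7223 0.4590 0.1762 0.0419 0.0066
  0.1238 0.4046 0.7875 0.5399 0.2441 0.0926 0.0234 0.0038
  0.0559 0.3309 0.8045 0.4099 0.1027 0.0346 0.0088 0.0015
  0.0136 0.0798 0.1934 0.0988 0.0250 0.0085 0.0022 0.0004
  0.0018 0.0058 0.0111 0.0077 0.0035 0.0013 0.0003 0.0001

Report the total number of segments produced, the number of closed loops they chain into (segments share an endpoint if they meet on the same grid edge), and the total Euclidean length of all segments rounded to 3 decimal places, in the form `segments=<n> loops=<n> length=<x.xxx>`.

cell (3,2): code 0100 → (3.799,3.000)–(4.000,2.427)
cell (3,3): code 1000 → (4.000,3.653)–(3.799,3.000)
cell (4,0): code 0100 → (4.937,1.000)–(5.000,0.942)
cell (4,1): code 1100 → (4.135,2.000)–(4.937,1.000)
cell (4,2): code 1110 → (4.000,2.427)–(4.135,2.000)
cell (4,3): code 1101 → (4.094,4.000)–(4.000,3.653)
cell (4,4): code 1000 → (5.000,4.744)–(4.094,4.000)
cell (5,0): code 0110 → (5.000,0.942)–(6.000,0.481)
cell (5,4): code 1001 → (6.000,4.774)–(5.000,4.744)
cell (6,0): code 0110 → (6.000,0.481)–(7.000,0.598)
cell (6,4): code 1001 → (7.000,4.347)–(6.000,4.774)
cell (7,0): code 0110 → (7.000,0.598)–(8.000,0.845)
cell (7,3): code 1011 → (8.000,3.605)–(7.456,4.000)
cell (7,4): code 0001 → (7.456,4.000)–(7.000,4.347)
cell (8,0): code 0010 → (8.000,0.845)–(8.592,1.000)
cell (8,1): code 0111 → (8.592,1.000)–(9.000,1.064)
cell (8,3): code 1001 → (9.000,3.159)–(8.000,3.605)
cell (9,1): code 0010 → (9.000,1.064)–(9.726,2.000)
cell (9,2): code 0011 → (9.726,2.000)–(9.157,3.000)
cell (9,3): code 0001 → (9.157,3.000)–(9.000,3.159)
total: 20 segments, chained into 1 closed loop(s), length Σ = 15.786949

segments=20 loops=1 length=15.787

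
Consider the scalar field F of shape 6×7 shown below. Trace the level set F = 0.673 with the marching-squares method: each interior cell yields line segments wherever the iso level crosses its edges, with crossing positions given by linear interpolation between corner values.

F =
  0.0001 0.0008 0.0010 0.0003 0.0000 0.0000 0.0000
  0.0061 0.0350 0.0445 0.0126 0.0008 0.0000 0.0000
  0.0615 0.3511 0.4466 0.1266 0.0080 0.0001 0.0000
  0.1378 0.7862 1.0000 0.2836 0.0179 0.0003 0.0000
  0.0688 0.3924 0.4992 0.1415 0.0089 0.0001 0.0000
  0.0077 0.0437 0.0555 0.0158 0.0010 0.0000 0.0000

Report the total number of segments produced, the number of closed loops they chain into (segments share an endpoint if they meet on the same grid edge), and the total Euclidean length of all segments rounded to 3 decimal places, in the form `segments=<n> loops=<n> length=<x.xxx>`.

cell (2,0): code 0100 → (2.740,1.000)–(3.000,0.825)
cell (2,1): code 1100 → (2.409,2.000)–(2.740,1.000)
cell (2,2): code 1000 → (3.000,2.456)–(2.409,2.000)
cell (3,0): code 0010 → (3.000,0.825)–(3.287,1.000)
cell (3,1): code 0011 → (3.287,1.000)–(3.653,2.000)
cell (3,2): code 0001 → (3.653,2.000)–(3.000,2.456)
total: 6 segments, chained into 1 closed loop(s), length Σ = 4.310945

segments=6 loops=1 length=4.311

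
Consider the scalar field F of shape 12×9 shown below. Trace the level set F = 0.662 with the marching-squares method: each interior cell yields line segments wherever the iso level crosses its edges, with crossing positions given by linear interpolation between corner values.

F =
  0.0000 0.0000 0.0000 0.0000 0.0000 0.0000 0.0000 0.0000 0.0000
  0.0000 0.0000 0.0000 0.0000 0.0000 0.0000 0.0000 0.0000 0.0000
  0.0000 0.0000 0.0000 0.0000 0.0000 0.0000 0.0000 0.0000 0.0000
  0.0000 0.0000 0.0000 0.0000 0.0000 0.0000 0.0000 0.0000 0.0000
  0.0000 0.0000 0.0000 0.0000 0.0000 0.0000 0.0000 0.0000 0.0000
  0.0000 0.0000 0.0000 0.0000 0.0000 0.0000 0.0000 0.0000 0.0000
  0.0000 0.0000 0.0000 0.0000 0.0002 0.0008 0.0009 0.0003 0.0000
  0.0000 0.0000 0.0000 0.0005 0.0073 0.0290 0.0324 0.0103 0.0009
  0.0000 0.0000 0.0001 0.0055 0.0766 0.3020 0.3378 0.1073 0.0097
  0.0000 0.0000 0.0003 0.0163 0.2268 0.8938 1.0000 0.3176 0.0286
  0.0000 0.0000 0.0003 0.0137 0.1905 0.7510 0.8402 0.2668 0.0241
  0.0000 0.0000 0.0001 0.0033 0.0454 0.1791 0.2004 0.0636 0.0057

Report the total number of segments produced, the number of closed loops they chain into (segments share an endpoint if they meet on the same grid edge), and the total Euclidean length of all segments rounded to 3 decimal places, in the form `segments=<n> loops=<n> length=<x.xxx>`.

segments=8 loops=1 length=5.924

cell (8,4): code 0100 → (8.608,5.000)–(9.000,4.652)
cell (8,5): code 1100 → (8.490,6.000)–(8.608,5.000)
cell (8,6): code 1000 → (9.000,6.495)–(8.490,6.000)
cell (9,4): code 0110 → (9.000,4.652)–(10.000,4.841)
cell (9,6): code 1001 → (10.000,6.311)–(9.000,6.495)
cell (10,4): code 0010 → (10.000,4.841)–(10.156,5.000)
cell (10,5): code 0011 → (10.156,5.000)–(10.279,6.000)
cell (10,6): code 0001 → (10.279,6.000)–(10.000,6.311)
total: 8 segments, chained into 1 closed loop(s), length Σ = 5.923616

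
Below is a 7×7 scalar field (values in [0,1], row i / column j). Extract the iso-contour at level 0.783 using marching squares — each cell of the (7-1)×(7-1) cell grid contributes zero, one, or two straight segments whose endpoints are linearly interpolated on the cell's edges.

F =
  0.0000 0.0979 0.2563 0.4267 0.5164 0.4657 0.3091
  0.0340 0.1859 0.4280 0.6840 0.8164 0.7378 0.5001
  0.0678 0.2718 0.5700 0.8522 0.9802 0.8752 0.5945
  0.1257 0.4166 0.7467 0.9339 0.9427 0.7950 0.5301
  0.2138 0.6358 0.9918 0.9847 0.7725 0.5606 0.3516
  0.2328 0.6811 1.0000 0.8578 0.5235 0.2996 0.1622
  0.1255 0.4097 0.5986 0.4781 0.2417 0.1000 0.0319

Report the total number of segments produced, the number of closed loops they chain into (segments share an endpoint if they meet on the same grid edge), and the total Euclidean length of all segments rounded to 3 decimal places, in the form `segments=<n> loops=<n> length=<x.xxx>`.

cell (0,3): code 0100 → (0.889,4.000)–(1.000,3.748)
cell (0,4): code 1000 → (1.000,4.425)–(0.889,4.000)
cell (1,2): code 0100 → (1.589,3.000)–(2.000,2.755)
cell (1,3): code 1110 → (1.000,3.748)–(1.589,3.000)
cell (1,4): code 1101 → (1.329,5.000)–(1.000,4.425)
cell (1,5): code 1000 → (2.000,5.328)–(1.329,5.000)
cell (2,2): code 0110 → (2.000,2.755)–(3.000,2.194)
cell (2,5): code 1001 → (3.000,5.045)–(2.000,5.328)
cell (3,1): code 0100 → (3.148,2.000)–(4.000,1.413)
cell (3,2): code 1110 → (3.000,2.194)–(3.148,2.000)
cell (3,3): code 1011 → (4.000,3.951)–(3.938,4.000)
cell (3,4): code 0011 → (3.938,4.000)–(3.051,5.000)
cell (3,5): code 0001 → (3.051,5.000)–(3.000,5.045)
cell (4,1): code 0110 → (4.000,1.413)–(5.000,1.320)
cell (4,3): code 1001 → (5.000,3.224)–(4.000,3.951)
cell (5,1): code 0010 → (5.000,1.320)–(5.541,2.000)
cell (5,2): code 0011 → (5.541,2.000)–(5.197,3.000)
cell (5,3): code 0001 → (5.197,3.000)–(5.000,3.224)
total: 18 segments, chained into 1 closed loop(s), length Σ = 12.968733

segments=18 loops=1 length=12.969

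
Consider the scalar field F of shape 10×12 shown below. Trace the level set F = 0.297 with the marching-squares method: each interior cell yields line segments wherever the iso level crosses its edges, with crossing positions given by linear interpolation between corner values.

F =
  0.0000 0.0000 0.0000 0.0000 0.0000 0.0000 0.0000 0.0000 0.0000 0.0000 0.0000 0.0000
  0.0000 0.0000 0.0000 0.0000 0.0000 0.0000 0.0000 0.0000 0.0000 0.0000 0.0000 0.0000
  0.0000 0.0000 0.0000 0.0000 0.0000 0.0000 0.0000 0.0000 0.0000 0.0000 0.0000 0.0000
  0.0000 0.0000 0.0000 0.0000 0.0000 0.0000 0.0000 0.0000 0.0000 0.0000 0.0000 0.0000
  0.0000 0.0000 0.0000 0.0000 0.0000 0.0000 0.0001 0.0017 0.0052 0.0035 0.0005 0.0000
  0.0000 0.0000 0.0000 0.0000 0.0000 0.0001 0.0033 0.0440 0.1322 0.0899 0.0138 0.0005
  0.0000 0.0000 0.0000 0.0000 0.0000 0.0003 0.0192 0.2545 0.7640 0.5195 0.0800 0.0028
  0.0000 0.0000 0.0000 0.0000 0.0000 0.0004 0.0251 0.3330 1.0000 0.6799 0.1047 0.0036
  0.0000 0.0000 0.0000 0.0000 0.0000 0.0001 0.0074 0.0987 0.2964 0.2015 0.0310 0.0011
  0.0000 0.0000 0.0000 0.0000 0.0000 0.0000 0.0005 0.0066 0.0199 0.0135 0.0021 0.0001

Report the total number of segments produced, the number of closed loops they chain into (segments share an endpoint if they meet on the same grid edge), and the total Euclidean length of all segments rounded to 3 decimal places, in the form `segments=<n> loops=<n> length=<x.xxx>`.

segments=10 loops=1 length=8.523

cell (5,7): code 0100 → (5.261,8.000)–(6.000,7.083)
cell (5,8): code 1100 → (5.482,9.000)–(5.261,8.000)
cell (5,9): code 1000 → (6.000,9.506)–(5.482,9.000)
cell (6,6): code 0100 → (6.541,7.000)–(7.000,6.883)
cell (6,7): code 1110 → (6.000,7.083)–(6.541,7.000)
cell (6,9): code 1001 → (7.000,9.666)–(6.000,9.506)
cell (7,6): code 0010 → (7.000,6.883)–(7.154,7.000)
cell (7,7): code 0011 → (7.154,7.000)–(7.999,8.000)
cell (7,8): code 0011 → (7.999,8.000)–(7.800,9.000)
cell (7,9): code 0001 → (7.800,9.000)–(7.000,9.666)
total: 10 segments, chained into 1 closed loop(s), length Σ = 8.522804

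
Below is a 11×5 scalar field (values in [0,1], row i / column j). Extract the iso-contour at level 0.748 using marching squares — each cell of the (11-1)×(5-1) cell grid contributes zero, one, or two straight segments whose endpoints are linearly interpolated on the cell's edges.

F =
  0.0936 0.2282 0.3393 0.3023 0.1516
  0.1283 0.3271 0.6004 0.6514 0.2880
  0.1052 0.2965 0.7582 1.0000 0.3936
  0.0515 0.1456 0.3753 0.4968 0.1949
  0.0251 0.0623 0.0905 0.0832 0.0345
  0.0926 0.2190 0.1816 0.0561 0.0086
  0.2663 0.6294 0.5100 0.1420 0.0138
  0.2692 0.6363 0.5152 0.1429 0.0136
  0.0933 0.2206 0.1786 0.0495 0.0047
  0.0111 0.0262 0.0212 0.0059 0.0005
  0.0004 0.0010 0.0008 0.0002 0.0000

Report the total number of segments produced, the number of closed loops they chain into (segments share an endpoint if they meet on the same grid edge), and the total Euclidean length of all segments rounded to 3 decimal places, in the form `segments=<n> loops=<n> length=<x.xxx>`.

cell (1,1): code 0100 → (1.935,2.000)–(2.000,1.978)
cell (1,2): code 1100 → (1.277,3.000)–(1.935,2.000)
cell (1,3): code 1000 → (2.000,3.416)–(1.277,3.000)
cell (2,1): code 0010 → (2.000,1.978)–(2.027,2.000)
cell (2,2): code 0011 → (2.027,2.000)–(2.501,3.000)
cell (2,3): code 0001 → (2.501,3.000)–(2.000,3.416)
total: 6 segments, chained into 1 closed loop(s), length Σ = 3.891429

segments=6 loops=1 length=3.891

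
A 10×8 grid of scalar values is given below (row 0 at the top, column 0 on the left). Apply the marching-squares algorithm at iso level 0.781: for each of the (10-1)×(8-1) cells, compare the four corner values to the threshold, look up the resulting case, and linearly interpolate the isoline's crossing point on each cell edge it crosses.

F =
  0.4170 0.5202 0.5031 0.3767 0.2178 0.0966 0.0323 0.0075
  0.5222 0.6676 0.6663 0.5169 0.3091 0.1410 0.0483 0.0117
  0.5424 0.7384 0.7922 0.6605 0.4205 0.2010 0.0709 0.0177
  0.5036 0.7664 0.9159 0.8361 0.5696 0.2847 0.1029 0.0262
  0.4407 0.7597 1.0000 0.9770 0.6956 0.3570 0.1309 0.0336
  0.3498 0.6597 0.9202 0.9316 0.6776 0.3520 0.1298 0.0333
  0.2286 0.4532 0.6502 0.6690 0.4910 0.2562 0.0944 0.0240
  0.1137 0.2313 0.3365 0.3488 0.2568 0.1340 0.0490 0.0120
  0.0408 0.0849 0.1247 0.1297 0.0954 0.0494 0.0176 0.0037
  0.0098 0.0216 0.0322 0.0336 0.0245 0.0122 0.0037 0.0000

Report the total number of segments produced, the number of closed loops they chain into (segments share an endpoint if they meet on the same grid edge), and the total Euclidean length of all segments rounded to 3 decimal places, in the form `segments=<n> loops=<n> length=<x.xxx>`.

cell (1,1): code 0100 → (1.911,2.000)–(2.000,1.792)
cell (1,2): code 1000 → (2.000,2.085)–(1.911,2.000)
cell (2,1): code 0110 → (2.000,1.792)–(3.000,1.098)
cell (2,2): code 1101 → (2.686,3.000)–(2.000,2.085)
cell (2,3): code 1000 → (3.000,3.207)–(2.686,3.000)
cell (3,1): code 0110 → (3.000,1.098)–(4.000,1.089)
cell (3,3): code 1001 → (4.000,3.697)–(3.000,3.207)
cell (4,1): code 0110 → (4.000,1.089)–(5.000,1.466)
cell (4,3): code 1001 → (5.000,3.593)–(4.000,3.697)
cell (5,1): code 0010 → (5.000,1.466)–(5.516,2.000)
cell (5,2): code 0011 → (5.516,2.000)–(5.573,3.000)
cell (5,3): code 0001 → (5.573,3.000)–(5.000,3.593)
total: 12 segments, chained into 1 closed loop(s), length Σ = 9.842926

segments=12 loops=1 length=9.843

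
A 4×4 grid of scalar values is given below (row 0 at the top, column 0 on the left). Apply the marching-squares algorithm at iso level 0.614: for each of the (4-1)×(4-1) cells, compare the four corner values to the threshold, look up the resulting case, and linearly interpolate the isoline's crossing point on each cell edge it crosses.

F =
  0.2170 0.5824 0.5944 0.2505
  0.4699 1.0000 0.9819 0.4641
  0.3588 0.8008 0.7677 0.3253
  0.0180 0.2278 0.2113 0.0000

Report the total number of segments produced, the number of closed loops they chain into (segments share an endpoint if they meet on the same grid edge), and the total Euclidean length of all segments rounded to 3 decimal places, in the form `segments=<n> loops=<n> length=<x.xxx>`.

cell (0,0): code 0100 → (0.076,1.000)–(1.000,0.272)
cell (0,1): code 1100 → (0.051,2.000)–(0.076,1.000)
cell (0,2): code 1000 → (1.000,2.711)–(0.051,2.000)
cell (1,0): code 0110 → (1.000,0.272)–(2.000,0.577)
cell (1,2): code 1001 → (2.000,2.347)–(1.000,2.711)
cell (2,0): code 0010 → (2.000,0.577)–(2.326,1.000)
cell (2,1): code 0011 → (2.326,1.000)–(2.276,2.000)
cell (2,2): code 0001 → (2.276,2.000)–(2.000,2.347)
total: 8 segments, chained into 1 closed loop(s), length Σ = 7.451207

segments=8 loops=1 length=7.451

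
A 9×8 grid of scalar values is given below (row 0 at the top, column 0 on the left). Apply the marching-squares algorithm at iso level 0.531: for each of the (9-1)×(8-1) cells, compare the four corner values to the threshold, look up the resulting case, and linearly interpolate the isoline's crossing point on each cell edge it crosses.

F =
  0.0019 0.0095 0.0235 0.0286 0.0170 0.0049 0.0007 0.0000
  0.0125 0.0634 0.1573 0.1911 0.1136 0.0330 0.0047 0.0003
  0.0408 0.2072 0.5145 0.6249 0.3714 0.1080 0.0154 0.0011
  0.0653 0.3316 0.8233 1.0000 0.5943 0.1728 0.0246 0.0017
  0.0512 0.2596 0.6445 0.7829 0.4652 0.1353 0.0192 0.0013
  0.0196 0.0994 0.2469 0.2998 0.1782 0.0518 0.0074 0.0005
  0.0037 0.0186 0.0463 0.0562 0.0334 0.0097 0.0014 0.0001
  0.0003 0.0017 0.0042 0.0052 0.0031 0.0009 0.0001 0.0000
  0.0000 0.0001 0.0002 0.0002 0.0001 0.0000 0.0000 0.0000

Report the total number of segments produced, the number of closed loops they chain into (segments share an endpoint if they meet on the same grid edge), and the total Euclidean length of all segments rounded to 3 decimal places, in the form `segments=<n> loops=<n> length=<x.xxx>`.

segments=12 loops=1 length=8.352

cell (1,2): code 0100 → (1.784,3.000)–(2.000,2.149)
cell (1,3): code 1000 → (2.000,3.370)–(1.784,3.000)
cell (2,1): code 0100 → (2.053,2.000)–(3.000,1.406)
cell (2,2): code 1110 → (2.000,2.149)–(2.053,2.000)
cell (2,3): code 1101 → (2.716,4.000)–(2.000,3.370)
cell (2,4): code 1000 → (3.000,4.150)–(2.716,4.000)
cell (3,1): code 0110 → (3.000,1.406)–(4.000,1.705)
cell (3,3): code 1011 → (4.000,3.793)–(3.490,4.000)
cell (3,4): code 0001 → (3.490,4.000)–(3.000,4.150)
cell (4,1): code 0010 → (4.000,1.705)–(4.285,2.000)
cell (4,2): code 0011 → (4.285,2.000)–(4.521,3.000)
cell (4,3): code 0001 → (4.521,3.000)–(4.000,3.793)
total: 12 segments, chained into 1 closed loop(s), length Σ = 8.351575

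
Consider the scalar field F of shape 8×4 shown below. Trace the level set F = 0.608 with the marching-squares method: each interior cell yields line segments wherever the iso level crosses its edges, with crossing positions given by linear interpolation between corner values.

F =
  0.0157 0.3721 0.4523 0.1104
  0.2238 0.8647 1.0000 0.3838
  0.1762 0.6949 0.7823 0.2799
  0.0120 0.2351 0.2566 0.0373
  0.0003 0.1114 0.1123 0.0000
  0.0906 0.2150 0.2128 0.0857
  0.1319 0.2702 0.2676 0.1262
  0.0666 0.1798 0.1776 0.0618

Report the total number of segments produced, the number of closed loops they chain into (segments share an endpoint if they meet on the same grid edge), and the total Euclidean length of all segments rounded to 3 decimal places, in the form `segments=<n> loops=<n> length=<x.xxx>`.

segments=8 loops=1 length=6.444

cell (0,0): code 0100 → (0.479,1.000)–(1.000,0.599)
cell (0,1): code 1100 → (0.284,2.000)–(0.479,1.000)
cell (0,2): code 1000 → (1.000,2.636)–(0.284,2.000)
cell (1,0): code 0110 → (1.000,0.599)–(2.000,0.832)
cell (1,2): code 1001 → (2.000,2.347)–(1.000,2.636)
cell (2,0): code 0010 → (2.000,0.832)–(2.189,1.000)
cell (2,1): code 0011 → (2.189,1.000)–(2.332,2.000)
cell (2,2): code 0001 → (2.332,2.000)–(2.000,2.347)
total: 8 segments, chained into 1 closed loop(s), length Σ = 6.443921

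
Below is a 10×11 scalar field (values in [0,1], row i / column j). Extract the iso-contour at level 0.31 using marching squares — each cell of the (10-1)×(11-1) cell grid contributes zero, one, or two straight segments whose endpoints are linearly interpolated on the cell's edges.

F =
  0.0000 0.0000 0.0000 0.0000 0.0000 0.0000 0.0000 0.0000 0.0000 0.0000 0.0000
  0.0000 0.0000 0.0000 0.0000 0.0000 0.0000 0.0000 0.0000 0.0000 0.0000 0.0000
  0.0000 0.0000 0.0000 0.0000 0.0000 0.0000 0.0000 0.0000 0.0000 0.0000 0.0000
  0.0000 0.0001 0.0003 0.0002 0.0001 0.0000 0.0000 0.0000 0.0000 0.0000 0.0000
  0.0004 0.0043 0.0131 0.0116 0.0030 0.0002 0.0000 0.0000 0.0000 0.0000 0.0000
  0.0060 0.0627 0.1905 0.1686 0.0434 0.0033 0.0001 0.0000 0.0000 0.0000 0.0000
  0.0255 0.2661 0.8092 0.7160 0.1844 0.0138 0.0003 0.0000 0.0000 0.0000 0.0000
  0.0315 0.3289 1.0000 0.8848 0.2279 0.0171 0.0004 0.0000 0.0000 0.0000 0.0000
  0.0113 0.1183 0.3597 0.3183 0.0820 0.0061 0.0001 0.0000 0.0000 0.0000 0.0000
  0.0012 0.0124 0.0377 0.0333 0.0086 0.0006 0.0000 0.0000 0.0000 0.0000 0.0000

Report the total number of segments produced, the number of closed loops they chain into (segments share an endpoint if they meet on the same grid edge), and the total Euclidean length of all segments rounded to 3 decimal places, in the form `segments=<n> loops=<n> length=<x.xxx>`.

cell (5,1): code 0100 → (5.193,2.000)–(6.000,1.081)
cell (5,2): code 1100 → (5.258,3.000)–(5.193,2.000)
cell (5,3): code 1000 → (6.000,3.764)–(5.258,3.000)
cell (6,0): code 0100 → (6.699,1.000)–(7.000,0.936)
cell (6,1): code 1110 → (6.000,1.081)–(6.699,1.000)
cell (6,3): code 1001 → (7.000,3.875)–(6.000,3.764)
cell (7,0): code 0010 → (7.000,0.936)–(7.090,1.000)
cell (7,1): code 0111 → (7.090,1.000)–(8.000,1.794)
cell (7,3): code 1001 → (8.000,3.035)–(7.000,3.875)
cell (8,1): code 0010 → (8.000,1.794)–(8.154,2.000)
cell (8,2): code 0011 → (8.154,2.000)–(8.029,3.000)
cell (8,3): code 0001 → (8.029,3.000)–(8.000,3.035)
total: 12 segments, chained into 1 closed loop(s), length Σ = 9.241864

segments=12 loops=1 length=9.242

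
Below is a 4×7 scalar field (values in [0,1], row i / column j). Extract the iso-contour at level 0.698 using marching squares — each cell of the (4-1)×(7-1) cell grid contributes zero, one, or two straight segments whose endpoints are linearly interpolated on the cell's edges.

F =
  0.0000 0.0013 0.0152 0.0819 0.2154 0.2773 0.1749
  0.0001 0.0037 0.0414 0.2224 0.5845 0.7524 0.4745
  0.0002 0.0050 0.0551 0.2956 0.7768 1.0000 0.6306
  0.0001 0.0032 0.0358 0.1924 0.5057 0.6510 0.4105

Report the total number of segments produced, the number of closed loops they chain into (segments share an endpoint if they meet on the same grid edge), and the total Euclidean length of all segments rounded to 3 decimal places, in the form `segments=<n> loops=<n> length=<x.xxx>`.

cell (0,4): code 0100 → (0.885,5.000)–(1.000,4.676)
cell (0,5): code 1000 → (1.000,5.196)–(0.885,5.000)
cell (1,3): code 0100 → (1.590,4.000)–(2.000,3.836)
cell (1,4): code 1110 → (1.000,4.676)–(1.590,4.000)
cell (1,5): code 1001 → (2.000,5.818)–(1.000,5.196)
cell (2,3): code 0010 → (2.000,3.836)–(2.291,4.000)
cell (2,4): code 0011 → (2.291,4.000)–(2.865,5.000)
cell (2,5): code 0001 → (2.865,5.000)–(2.000,5.818)
total: 8 segments, chained into 1 closed loop(s), length Σ = 5.764093

segments=8 loops=1 length=5.764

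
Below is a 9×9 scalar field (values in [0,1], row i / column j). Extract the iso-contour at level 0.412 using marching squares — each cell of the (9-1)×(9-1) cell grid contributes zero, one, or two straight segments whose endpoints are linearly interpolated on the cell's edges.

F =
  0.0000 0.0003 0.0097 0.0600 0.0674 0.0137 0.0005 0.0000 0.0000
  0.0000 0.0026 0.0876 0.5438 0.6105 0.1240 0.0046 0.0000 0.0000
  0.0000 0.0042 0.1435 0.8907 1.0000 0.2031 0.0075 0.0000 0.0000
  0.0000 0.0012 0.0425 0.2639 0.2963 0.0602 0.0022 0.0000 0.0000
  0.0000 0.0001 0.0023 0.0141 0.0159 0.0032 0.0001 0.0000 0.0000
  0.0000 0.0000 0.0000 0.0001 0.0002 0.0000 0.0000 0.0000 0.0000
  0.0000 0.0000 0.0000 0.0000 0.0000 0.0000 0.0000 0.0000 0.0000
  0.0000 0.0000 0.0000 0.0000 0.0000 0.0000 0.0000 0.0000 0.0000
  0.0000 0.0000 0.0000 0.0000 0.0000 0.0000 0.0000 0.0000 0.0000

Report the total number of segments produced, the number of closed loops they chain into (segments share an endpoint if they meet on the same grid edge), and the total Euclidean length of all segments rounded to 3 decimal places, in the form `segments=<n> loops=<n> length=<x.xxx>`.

segments=8 loops=1 length=7.176

cell (0,2): code 0100 → (0.728,3.000)–(1.000,2.711)
cell (0,3): code 1100 → (0.635,4.000)–(0.728,3.000)
cell (0,4): code 1000 → (1.000,4.408)–(0.635,4.000)
cell (1,2): code 0110 → (1.000,2.711)–(2.000,2.359)
cell (1,4): code 1001 → (2.000,4.738)–(1.000,4.408)
cell (2,2): code 0010 → (2.000,2.359)–(2.764,3.000)
cell (2,3): code 0011 → (2.764,3.000)–(2.836,4.000)
cell (2,4): code 0001 → (2.836,4.000)–(2.000,4.738)
total: 8 segments, chained into 1 closed loop(s), length Σ = 7.176417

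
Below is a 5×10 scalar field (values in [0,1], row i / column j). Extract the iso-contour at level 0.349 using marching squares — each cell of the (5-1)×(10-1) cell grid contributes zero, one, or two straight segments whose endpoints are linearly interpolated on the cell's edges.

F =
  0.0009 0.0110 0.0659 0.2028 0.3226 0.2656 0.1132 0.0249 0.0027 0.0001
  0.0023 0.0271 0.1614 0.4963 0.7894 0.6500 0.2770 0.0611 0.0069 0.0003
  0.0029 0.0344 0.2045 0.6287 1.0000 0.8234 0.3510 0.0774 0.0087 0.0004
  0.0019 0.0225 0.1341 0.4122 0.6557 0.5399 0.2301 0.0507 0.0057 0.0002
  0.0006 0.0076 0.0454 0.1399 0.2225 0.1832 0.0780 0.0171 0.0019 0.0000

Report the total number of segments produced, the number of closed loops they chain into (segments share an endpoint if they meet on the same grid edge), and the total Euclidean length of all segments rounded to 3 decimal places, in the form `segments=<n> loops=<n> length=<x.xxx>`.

cell (0,2): code 0100 → (0.498,3.000)–(1.000,2.560)
cell (0,3): code 1100 → (0.057,4.000)–(0.498,3.000)
cell (0,4): code 1100 → (0.217,5.000)–(0.057,4.000)
cell (0,5): code 1000 → (1.000,5.807)–(0.217,5.000)
cell (1,2): code 0110 → (1.000,2.560)–(2.000,2.341)
cell (1,5): code 1101 → (1.973,6.000)–(1.000,5.807)
cell (1,6): code 1000 → (2.000,6.007)–(1.973,6.000)
cell (2,2): code 0110 → (2.000,2.341)–(3.000,2.773)
cell (2,5): code 1011 → (3.000,5.616)–(2.017,6.000)
cell (2,6): code 0001 → (2.017,6.000)–(2.000,6.007)
cell (3,2): code 0010 → (3.000,2.773)–(3.232,3.000)
cell (3,3): code 0011 → (3.232,3.000)–(3.708,4.000)
cell (3,4): code 0011 → (3.708,4.000)–(3.535,5.000)
cell (3,5): code 0001 → (3.535,5.000)–(3.000,5.616)
total: 14 segments, chained into 1 closed loop(s), length Σ = 11.367869

segments=14 loops=1 length=11.368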